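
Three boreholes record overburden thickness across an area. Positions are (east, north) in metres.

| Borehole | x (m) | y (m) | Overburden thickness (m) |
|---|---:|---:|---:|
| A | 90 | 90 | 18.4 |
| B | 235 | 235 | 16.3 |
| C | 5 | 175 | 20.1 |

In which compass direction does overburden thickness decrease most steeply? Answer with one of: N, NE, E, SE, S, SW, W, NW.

Differences from A: to B (Δx, Δy, Δh) = (145, 145, -2.1); to C = (-85, 85, +1.7).
Solve a·Δx + b·Δy = Δd: det = 145·85 − (-85)·145 = 24650.
∂d/∂x = [(-2.1)·85 − (+1.7)·145] / 24650 = -0.01724
∂d/∂y = [145·(+1.7) − (-85)·(-2.1)] / 24650 = +0.002759
Steepest decrease is along −∇f = (+0.01724 E, -0.002759 N) → east.

E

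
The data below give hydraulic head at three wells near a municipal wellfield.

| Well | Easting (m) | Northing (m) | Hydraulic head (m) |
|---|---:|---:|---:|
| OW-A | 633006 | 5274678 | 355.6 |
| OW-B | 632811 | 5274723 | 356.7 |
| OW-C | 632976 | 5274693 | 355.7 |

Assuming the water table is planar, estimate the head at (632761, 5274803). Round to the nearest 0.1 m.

Differences from OW-A: to OW-B (Δx, Δy, Δh) = (-195, 45, +1.1); to OW-C = (-30, 15, +0.1).
Determinant of the coordinate differences = (-195)·15 − (-30)·45 = -1575.
∂h/∂x = [(+1.1)·15 − (+0.1)·45] / -1575 = -0.007619
∂h/∂y = [(-195)·(+0.1) − (-30)·(+1.1)] / -1575 = -0.008571
h(632761, 5274803) = 355.6 + (-0.007619)·(-245) + (-0.008571)·(125) = 355.6 +1.867 -1.071 = 356.395 m.

356.4 m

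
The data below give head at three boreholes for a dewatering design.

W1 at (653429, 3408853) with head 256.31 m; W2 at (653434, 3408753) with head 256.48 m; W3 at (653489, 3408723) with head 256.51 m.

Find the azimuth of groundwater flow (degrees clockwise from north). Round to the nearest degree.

With h = a·x + b·y + c and W1 as origin, the differences give:
  5·a + (-100)·b = +0.17
  60·a + (-130)·b = +0.20
Eliminate b (×(-130) and ×(-100), subtract): 5350·a = -2.100 → a = ∂h/∂x = -0.0003925
Back-substitute: b = ∂h/∂y = -0.001720.
Flow direction (−∇h) has components (+0.0003925 E, +0.001720 N).
Azimuth = atan2(E, N) = atan2(+0.0003925, +0.001720) = 12.9° ≈ 013°.

013°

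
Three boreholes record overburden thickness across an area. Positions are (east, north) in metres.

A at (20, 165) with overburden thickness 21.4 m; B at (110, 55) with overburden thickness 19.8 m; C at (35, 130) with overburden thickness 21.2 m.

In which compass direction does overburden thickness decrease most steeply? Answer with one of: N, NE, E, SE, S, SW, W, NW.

E

Differences from A: to B (Δx, Δy, Δh) = (90, -110, -1.6); to C = (15, -35, -0.2).
Determinant of the coordinate differences = 90·(-35) − 15·(-110) = -1500.
∂d/∂x = [(-1.6)·(-35) − (-0.2)·(-110)] / -1500 = -0.02267
∂d/∂y = [90·(-0.2) − 15·(-1.6)] / -1500 = -0.004000
Steepest decrease is along −∇f = (+0.02267 E, +0.004000 N) → east.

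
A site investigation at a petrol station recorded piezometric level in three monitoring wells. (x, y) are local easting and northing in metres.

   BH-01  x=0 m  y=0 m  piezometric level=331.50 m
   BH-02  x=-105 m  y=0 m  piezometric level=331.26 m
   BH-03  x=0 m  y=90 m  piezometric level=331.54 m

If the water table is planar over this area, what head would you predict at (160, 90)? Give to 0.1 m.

331.9 m

∂h/∂x = (331.26 − 331.50) / (-105 − 0) = +0.002286
∂h/∂y = (331.54 − 331.50) / (90 − 0) = +0.0004444
h(160, 90) = 331.50 + (+0.002286)·(160) + (+0.0004444)·(90) = 331.50 +0.366 +0.040 = 331.906 m.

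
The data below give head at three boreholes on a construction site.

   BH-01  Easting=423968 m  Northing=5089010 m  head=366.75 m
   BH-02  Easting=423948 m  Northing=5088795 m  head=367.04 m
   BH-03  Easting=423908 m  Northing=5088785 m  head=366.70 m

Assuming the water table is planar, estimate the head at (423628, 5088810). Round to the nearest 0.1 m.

364.1 m

Differences from BH-01: to BH-02 (Δx, Δy, Δh) = (-20, -215, +0.29); to BH-03 = (-60, -225, -0.05).
Solve a·Δx + b·Δy = Δh: det = (-20)·(-225) − (-60)·(-215) = -8400.
∂h/∂x = [(+0.29)·(-225) − (-0.05)·(-215)] / -8400 = +0.009048
∂h/∂y = [(-20)·(-0.05) − (-60)·(+0.29)] / -8400 = -0.002190
h(423628, 5088810) = 366.75 + (+0.009048)·(-340) + (-0.002190)·(-200) = 366.75 -3.076 +0.438 = 364.112 m.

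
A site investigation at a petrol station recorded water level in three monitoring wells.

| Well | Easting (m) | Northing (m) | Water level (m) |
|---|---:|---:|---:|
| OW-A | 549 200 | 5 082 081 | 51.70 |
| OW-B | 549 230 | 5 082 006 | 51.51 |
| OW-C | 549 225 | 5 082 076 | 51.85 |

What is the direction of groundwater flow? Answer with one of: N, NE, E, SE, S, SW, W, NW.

Differences from OW-A: to OW-B (Δx, Δy, Δh) = (30, -75, -0.19); to OW-C = (25, -5, +0.15).
Solve a·Δx + b·Δy = Δh: det = 30·(-5) − 25·(-75) = 1725.
∂h/∂x = [(-0.19)·(-5) − (+0.15)·(-75)] / 1725 = +0.007072
∂h/∂y = [30·(+0.15) − 25·(-0.19)] / 1725 = +0.005362
Flow = −∇h = (-0.007072 east, -0.005362 north), which points southwest.

SW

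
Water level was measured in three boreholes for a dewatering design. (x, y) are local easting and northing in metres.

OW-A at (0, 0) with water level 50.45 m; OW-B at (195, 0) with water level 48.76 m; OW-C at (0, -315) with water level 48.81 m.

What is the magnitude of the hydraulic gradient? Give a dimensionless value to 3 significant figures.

0.0101

∂h/∂x = (48.76 − 50.45) / (195 − 0) = -0.008667
∂h/∂y = (48.81 − 50.45) / (-315 − 0) = +0.005206
|∇h| = √(-0.008667² + 0.005206²) = 0.01011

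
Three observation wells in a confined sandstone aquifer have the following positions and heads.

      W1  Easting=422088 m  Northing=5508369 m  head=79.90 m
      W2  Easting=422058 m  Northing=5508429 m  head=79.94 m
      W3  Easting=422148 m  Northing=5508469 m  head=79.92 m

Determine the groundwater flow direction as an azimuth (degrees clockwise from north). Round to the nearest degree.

137°

With h = a·x + b·y + c and W1 as origin, the differences give:
  (-30)·a + 60·b = +0.04
  60·a + 100·b = +0.02
Eliminate b (×100 and ×60, subtract): -6600·a = 2.800 → a = ∂h/∂x = -0.0004242
Back-substitute: b = ∂h/∂y = +0.0004545.
Flow direction (−∇h) has components (+0.0004242 E, -0.0004545 N).
Azimuth = atan2(E, N) = atan2(+0.0004242, -0.0004545) = 137.0° ≈ 137°.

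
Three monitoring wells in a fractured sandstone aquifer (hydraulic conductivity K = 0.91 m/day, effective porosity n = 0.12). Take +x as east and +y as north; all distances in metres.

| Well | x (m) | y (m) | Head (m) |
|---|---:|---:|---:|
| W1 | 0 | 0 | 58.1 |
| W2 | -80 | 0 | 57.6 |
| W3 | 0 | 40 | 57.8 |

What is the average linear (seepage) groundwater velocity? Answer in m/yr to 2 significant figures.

∂h/∂x = (57.6 − 58.1) / (-80 − 0) = +0.006250
∂h/∂y = (57.8 − 58.1) / (40 − 0) = -0.007500
|∇h| = √(0.006250² + -0.007500²) = 0.009763
Seepage velocity v = K·i/n = 0.91 × 0.009763 / 0.12 = 0.07404 m/day = 27.04 m/yr.

27 m/yr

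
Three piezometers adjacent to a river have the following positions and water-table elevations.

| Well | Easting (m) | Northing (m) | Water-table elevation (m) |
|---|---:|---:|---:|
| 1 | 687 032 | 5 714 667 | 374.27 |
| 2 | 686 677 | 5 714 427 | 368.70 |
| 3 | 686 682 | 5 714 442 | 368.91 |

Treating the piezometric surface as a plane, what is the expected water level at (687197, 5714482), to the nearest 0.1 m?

373.5 m

With h = a·x + b·y + c and 1 as origin, the differences give:
  (-355)·a + (-240)·b = -5.57
  (-350)·a + (-225)·b = -5.36
Eliminate b (×(-225) and ×(-240), subtract): -4125·a = -33.150 → a = ∂h/∂x = +0.008036
Back-substitute: b = ∂h/∂y = +0.01132.
h(687197, 5714482) = 374.27 + (+0.008036)·(165) + (+0.01132)·(-185) = 374.27 +1.326 -2.094 = 373.502 m.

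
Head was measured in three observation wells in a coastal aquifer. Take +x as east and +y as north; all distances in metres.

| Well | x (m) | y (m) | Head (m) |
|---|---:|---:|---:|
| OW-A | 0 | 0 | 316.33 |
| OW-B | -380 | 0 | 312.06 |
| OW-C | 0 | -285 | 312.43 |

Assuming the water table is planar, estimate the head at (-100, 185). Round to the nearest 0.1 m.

∂h/∂x = (312.06 − 316.33) / (-380 − 0) = +0.01124
∂h/∂y = (312.43 − 316.33) / (-285 − 0) = +0.01368
h(-100, 185) = 316.33 + (+0.01124)·(-100) + (+0.01368)·(185) = 316.33 -1.124 +2.532 = 317.738 m.

317.7 m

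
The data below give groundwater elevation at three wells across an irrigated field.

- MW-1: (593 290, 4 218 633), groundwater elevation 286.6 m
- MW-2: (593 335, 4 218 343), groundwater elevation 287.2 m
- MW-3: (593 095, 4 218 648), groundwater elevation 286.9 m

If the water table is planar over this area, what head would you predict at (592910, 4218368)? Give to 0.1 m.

Taking MW-1 as reference: MW-2−MW-1 = (45, -290, +0.6); MW-3−MW-1 = (-195, 15, +0.3).
Solve a·Δx + b·Δy = Δh: det = 45·15 − (-195)·(-290) = -55875.
∂h/∂x = [(+0.6)·15 − (+0.3)·(-290)] / -55875 = -0.001718
∂h/∂y = [45·(+0.3) − (-195)·(+0.6)] / -55875 = -0.002336
h(592910, 4218368) = 286.6 + (-0.001718)·(-380) + (-0.002336)·(-265) = 286.6 +0.653 +0.619 = 287.872 m.

287.9 m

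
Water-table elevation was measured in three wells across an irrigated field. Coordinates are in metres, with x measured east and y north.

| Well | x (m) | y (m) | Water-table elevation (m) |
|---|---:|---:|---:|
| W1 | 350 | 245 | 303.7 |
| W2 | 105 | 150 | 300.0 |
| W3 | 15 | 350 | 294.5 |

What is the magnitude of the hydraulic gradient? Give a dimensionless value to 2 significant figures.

0.028

Differences from W1: to W2 (Δx, Δy, Δh) = (-245, -95, -3.7); to W3 = (-335, 105, -9.2).
Determinant of the coordinate differences = (-245)·105 − (-335)·(-95) = -57550.
∂h/∂x = [(-3.7)·105 − (-9.2)·(-95)] / -57550 = +0.02194
∂h/∂y = [(-245)·(-9.2) − (-335)·(-3.7)] / -57550 = -0.01763
|∇h| = √(0.02194² + -0.01763²) = 0.02815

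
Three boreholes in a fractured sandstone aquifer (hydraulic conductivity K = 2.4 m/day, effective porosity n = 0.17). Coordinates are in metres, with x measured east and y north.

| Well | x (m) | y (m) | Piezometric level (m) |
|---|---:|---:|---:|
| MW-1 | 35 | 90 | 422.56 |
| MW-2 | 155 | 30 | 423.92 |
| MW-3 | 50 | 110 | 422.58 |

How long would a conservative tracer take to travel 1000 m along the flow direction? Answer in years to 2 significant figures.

19 years

With h = a·x + b·y + c and MW-1 as origin, the differences give:
  120·a + (-60)·b = +1.36
  15·a + 20·b = +0.02
Eliminate b (×20 and ×(-60), subtract): 3300·a = 28.400 → a = ∂h/∂x = +0.008606
Back-substitute: b = ∂h/∂y = -0.005455.
|∇h| = √(0.008606² + -0.005455²) = 0.01019
Seepage velocity v = K·i/n = 2.4 × 0.01019 / 0.17 = 0.1439 m/day.
t = 1000 / 0.1439 = 6949 days = 19 years.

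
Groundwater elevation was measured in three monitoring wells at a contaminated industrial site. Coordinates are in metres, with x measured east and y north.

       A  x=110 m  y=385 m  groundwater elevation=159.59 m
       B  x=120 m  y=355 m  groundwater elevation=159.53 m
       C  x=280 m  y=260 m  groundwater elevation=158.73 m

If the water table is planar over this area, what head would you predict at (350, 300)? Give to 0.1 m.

158.4 m

With h = a·x + b·y + c and A as origin, the differences give:
  10·a + (-30)·b = -0.06
  170·a + (-125)·b = -0.86
Eliminate b (×(-125) and ×(-30), subtract): 3850·a = -18.300 → a = ∂h/∂x = -0.004753
Back-substitute: b = ∂h/∂y = +0.0004156.
h(350, 300) = 159.59 + (-0.004753)·(240) + (+0.0004156)·(-85) = 159.59 -1.141 -0.035 = 158.414 m.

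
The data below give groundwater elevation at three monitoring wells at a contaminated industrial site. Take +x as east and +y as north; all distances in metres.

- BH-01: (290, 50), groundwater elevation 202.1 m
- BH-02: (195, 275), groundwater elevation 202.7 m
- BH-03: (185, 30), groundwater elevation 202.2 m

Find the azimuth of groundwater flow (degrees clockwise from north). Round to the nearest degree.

Three-point gradient (reference BH-01): Δ to BH-02 = (-95, 225, +0.6), Δ to BH-03 = (-105, -20, +0.1).
∂h/∂x = -0.001352, ∂h/∂y = +0.002096 (det = 25525).
Flow direction (−∇h) has components (+0.001352 E, -0.002096 N).
Azimuth = atan2(E, N) = atan2(+0.001352, -0.002096) = 147.2° ≈ 147°.

147°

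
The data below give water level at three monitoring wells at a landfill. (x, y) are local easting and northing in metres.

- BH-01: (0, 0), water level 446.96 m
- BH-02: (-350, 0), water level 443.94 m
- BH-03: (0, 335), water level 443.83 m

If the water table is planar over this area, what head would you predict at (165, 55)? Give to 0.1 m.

447.9 m

∂h/∂x = (443.94 − 446.96) / (-350 − 0) = +0.008629
∂h/∂y = (443.83 − 446.96) / (335 − 0) = -0.009343
h(165, 55) = 446.96 + (+0.008629)·(165) + (-0.009343)·(55) = 446.96 +1.424 -0.514 = 447.870 m.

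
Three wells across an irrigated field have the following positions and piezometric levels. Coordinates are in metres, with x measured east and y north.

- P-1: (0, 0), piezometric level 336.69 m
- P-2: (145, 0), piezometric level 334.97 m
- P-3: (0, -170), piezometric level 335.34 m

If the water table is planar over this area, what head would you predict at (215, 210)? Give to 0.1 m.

335.8 m

∂h/∂x = (334.97 − 336.69) / (145 − 0) = -0.01186
∂h/∂y = (335.34 − 336.69) / (-170 − 0) = +0.007941
h(215, 210) = 336.69 + (-0.01186)·(215) + (+0.007941)·(210) = 336.69 -2.550 +1.668 = 335.807 m.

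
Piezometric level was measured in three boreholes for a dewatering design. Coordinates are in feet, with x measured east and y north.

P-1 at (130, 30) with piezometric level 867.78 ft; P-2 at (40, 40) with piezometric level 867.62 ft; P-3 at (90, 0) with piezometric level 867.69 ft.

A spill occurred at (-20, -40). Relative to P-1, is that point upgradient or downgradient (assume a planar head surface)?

downgradient

Differences from P-1: to P-2 (Δx, Δy, Δh) = (-90, 10, -0.16); to P-3 = (-40, -30, -0.09).
Solve a·Δx + b·Δy = Δh: det = (-90)·(-30) − (-40)·10 = 3100.
∂h/∂x = [(-0.16)·(-30) − (-0.09)·10] / 3100 = +0.001839
∂h/∂y = [(-90)·(-0.09) − (-40)·(-0.16)] / 3100 = +0.0005484
Head at (-20, -40) = 867.78 + (+0.001839)·(-150) + (+0.0005484)·(-70) = 867.47 ft.
That is lower than the 867.78 ft at P-1, so the point is downgradient.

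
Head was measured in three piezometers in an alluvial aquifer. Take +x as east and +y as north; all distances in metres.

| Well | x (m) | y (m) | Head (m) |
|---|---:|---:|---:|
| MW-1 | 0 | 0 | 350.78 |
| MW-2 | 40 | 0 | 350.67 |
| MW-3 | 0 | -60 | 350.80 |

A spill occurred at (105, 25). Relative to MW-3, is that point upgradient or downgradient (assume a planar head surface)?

∂h/∂x = (350.67 − 350.78) / (40 − 0) = -0.002750
∂h/∂y = (350.80 − 350.78) / (-60 − 0) = -0.0003333
Head at (105, 25) = 350.78 + (-0.002750)·(105) + (-0.0003333)·(25) = 350.48 m.
That is lower than the 350.80 m at MW-3, so the point is downgradient.

downgradient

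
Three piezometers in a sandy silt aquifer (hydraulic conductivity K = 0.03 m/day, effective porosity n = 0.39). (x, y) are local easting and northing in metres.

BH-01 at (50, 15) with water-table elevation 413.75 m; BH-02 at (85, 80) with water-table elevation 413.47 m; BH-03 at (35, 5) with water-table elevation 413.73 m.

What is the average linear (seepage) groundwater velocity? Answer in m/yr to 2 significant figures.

0.29 m/yr

Differences from BH-01: to BH-02 (Δx, Δy, Δh) = (35, 65, -0.28); to BH-03 = (-15, -10, -0.02).
Solve a·Δx + b·Δy = Δh: det = 35·(-10) − (-15)·65 = 625.
∂h/∂x = [(-0.28)·(-10) − (-0.02)·65] / 625 = +0.006560
∂h/∂y = [35·(-0.02) − (-15)·(-0.28)] / 625 = -0.007840
|∇h| = √(0.006560² + -0.007840²) = 0.01022
Seepage velocity v = K·i/n = 0.03 × 0.01022 / 0.39 = 0.0007862 m/day = 0.2872 m/yr.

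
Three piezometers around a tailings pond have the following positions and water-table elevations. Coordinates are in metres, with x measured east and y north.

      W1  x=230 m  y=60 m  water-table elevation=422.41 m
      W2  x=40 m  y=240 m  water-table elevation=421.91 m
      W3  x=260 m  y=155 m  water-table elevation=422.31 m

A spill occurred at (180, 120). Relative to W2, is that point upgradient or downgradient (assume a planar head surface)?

Differences from W1: to W2 (Δx, Δy, Δh) = (-190, 180, -0.50); to W3 = (30, 95, -0.10).
Determinant of the coordinate differences = (-190)·95 − 30·180 = -23450.
∂h/∂x = [(-0.50)·95 − (-0.10)·180] / -23450 = +0.001258
∂h/∂y = [(-190)·(-0.10) − 30·(-0.50)] / -23450 = -0.001450
Head at (180, 120) = 422.41 + (+0.001258)·(-50) + (-0.001450)·(60) = 422.26 m.
That is higher than the 421.91 m at W2, so the point is upgradient.

upgradient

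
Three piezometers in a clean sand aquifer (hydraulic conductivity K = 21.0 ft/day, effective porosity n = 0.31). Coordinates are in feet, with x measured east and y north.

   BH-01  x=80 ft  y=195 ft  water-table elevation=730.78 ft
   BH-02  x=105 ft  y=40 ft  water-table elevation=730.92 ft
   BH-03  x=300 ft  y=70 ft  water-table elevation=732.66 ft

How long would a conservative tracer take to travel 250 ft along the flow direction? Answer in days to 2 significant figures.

420 days

Three-point gradient (reference BH-01): Δ to BH-02 = (25, -155, +0.14), Δ to BH-03 = (220, -125, +1.88).
∂h/∂x = +0.008843, ∂h/∂y = +0.0005230 (det = 30975).
|∇h| = √(0.008843² + 0.0005230²) = 0.008858
Seepage velocity v = K·i/n = 21.0 × 0.008858 / 0.31 = 0.6001 ft/day.
t = 250 / 0.6001 = 416.6 days.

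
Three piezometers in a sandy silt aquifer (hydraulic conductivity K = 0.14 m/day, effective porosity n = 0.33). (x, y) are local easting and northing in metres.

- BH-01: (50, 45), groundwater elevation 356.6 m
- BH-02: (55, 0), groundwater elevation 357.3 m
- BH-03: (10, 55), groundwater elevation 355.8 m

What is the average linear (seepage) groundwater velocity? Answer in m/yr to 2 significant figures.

With h = a·x + b·y + c and BH-01 as origin, the differences give:
  5·a + (-45)·b = +0.7
  (-40)·a + 10·b = -0.8
Eliminate b (×10 and ×(-45), subtract): -1750·a = -29.00 → a = ∂h/∂x = +0.01657
Back-substitute: b = ∂h/∂y = -0.01371.
|∇h| = √(0.01657² + -0.01371²) = 0.02151
Seepage velocity v = K·i/n = 0.14 × 0.02151 / 0.33 = 0.009125 m/day = 3.333 m/yr.

3.3 m/yr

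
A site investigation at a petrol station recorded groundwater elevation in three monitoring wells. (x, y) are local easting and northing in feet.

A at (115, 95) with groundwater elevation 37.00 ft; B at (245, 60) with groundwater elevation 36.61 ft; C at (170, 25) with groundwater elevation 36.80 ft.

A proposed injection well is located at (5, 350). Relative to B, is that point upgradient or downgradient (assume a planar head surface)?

Differences from A: to B (Δx, Δy, Δh) = (130, -35, -0.39); to C = (55, -70, -0.20).
Solve a·Δx + b·Δy = Δh: det = 130·(-70) − 55·(-35) = -7175.
∂h/∂x = [(-0.39)·(-70) − (-0.20)·(-35)] / -7175 = -0.002829
∂h/∂y = [130·(-0.20) − 55·(-0.39)] / -7175 = +0.0006341
Head at (5, 350) = 37.00 + (-0.002829)·(-110) + (+0.0006341)·(255) = 37.47 ft.
That is higher than the 36.61 ft at B, so the point is upgradient.

upgradient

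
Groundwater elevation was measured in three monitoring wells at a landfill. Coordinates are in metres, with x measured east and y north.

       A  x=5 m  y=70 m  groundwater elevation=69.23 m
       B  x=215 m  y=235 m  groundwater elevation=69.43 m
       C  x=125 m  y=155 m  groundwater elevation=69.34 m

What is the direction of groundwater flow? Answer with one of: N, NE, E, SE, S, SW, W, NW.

Differences from A: to B (Δx, Δy, Δh) = (210, 165, +0.20); to C = (120, 85, +0.11).
Determinant of the coordinate differences = 210·85 − 120·165 = -1950.
∂h/∂x = [(+0.20)·85 − (+0.11)·165] / -1950 = +0.0005897
∂h/∂y = [210·(+0.11) − 120·(+0.20)] / -1950 = +0.0004615
Flow = −∇h = (-0.0005897 east, -0.0004615 north), which points southwest.

SW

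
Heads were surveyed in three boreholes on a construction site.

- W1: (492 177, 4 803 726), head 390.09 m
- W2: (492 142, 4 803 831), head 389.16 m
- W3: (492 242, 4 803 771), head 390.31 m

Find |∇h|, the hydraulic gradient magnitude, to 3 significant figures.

Taking W1 as reference: W2−W1 = (-35, 105, -0.93); W3−W1 = (65, 45, +0.22).
Solve a·Δx + b·Δy = Δh: det = (-35)·45 − 65·105 = -8400.
∂h/∂x = [(-0.93)·45 − (+0.22)·105] / -8400 = +0.007732
∂h/∂y = [(-35)·(+0.22) − 65·(-0.93)] / -8400 = -0.006280
|∇h| = √(0.007732² + -0.006280²) = 0.009961

0.00996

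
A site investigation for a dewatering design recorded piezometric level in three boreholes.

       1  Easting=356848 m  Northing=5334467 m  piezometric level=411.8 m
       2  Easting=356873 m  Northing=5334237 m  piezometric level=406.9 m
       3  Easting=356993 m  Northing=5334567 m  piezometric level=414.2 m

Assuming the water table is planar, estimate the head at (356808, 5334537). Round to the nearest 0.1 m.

413.2 m

Three-point gradient (reference 1): Δ to 2 = (25, -230, -4.9), Δ to 3 = (145, 100, +2.4).
∂h/∂x = +0.001729, ∂h/∂y = +0.02149 (det = 35850).
h(356808, 5334537) = 411.8 + (+0.001729)·(-40) + (+0.02149)·(70) = 411.8 -0.069 +1.504 = 413.235 m.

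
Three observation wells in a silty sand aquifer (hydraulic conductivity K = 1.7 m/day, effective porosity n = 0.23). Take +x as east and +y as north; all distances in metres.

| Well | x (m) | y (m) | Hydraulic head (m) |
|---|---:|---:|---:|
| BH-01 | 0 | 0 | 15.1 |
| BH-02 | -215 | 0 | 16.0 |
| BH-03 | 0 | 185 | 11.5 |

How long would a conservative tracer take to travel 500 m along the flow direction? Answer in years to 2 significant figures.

∂h/∂x = (16.0 − 15.1) / (-215 − 0) = -0.004186
∂h/∂y = (11.5 − 15.1) / (185 − 0) = -0.01946
|∇h| = √(-0.004186² + -0.01946²) = 0.01991
Seepage velocity v = K·i/n = 1.7 × 0.01991 / 0.23 = 0.1472 m/day.
t = 500 / 0.1472 = 3397 days = 9.3 years.

9.3 years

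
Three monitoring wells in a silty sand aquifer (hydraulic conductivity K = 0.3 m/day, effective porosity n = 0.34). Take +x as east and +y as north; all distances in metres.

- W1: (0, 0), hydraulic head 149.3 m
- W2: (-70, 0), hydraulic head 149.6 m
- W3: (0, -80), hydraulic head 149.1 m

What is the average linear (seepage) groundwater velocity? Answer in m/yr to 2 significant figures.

∂h/∂x = (149.6 − 149.3) / (-70 − 0) = -0.004286
∂h/∂y = (149.1 − 149.3) / (-80 − 0) = +0.002500
|∇h| = √(-0.004286² + 0.002500²) = 0.004962
Seepage velocity v = K·i/n = 0.3 × 0.004962 / 0.34 = 0.004378 m/day = 1.599 m/yr.

1.6 m/yr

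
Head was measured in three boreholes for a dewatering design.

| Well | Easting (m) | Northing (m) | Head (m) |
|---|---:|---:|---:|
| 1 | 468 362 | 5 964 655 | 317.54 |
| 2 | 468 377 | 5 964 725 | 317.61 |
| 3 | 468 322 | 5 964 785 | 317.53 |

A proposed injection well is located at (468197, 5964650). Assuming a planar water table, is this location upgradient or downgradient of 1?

Three-point gradient (reference 1): Δ to 2 = (15, 70, +0.07), Δ to 3 = (-40, 130, -0.01).
∂h/∂x = +0.002063, ∂h/∂y = +0.0005579 (det = 4750).
Head at (468197, 5964650) = 317.54 + (+0.002063)·(-165) + (+0.0005579)·(-5) = 317.20 m.
That is lower than the 317.54 m at 1, so the point is downgradient.

downgradient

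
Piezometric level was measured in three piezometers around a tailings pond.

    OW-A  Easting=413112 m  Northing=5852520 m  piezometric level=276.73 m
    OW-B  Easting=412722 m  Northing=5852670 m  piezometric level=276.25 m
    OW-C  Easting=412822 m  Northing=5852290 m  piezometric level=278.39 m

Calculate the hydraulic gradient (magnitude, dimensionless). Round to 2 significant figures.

Differences from OW-A: to OW-B (Δx, Δy, Δh) = (-390, 150, -0.48); to OW-C = (-290, -230, +1.66).
Solve a·Δx + b·Δy = Δh: det = (-390)·(-230) − (-290)·150 = 133200.
∂h/∂x = [(-0.48)·(-230) − (+1.66)·150] / 133200 = -0.001041
∂h/∂y = [(-390)·(+1.66) − (-290)·(-0.48)] / 133200 = -0.005905
|∇h| = √(-0.001041² + -0.005905²) = 0.005996

0.0060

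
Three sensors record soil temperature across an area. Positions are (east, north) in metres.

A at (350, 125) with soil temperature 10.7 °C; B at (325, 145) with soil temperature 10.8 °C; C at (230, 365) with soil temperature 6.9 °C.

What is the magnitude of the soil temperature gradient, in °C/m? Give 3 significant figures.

Taking A as reference: B−A = (-25, 20, +0.1); C−A = (-120, 240, -3.8).
Solve a·Δx + b·Δy = ΔT: det = (-25)·240 − (-120)·20 = -3600.
∂T/∂x = [(+0.1)·240 − (-3.8)·20] / -3600 = -0.02778
∂T/∂y = [(-25)·(-3.8) − (-120)·(+0.1)] / -3600 = -0.02972
|∇f| = √(-0.02778² + -0.02972²) = 0.04068 °C/m

0.0407 °C/m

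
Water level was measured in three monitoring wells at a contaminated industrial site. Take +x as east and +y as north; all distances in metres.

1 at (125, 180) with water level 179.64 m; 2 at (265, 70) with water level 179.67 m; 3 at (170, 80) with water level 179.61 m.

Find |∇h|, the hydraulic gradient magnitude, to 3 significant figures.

0.000928

Three-point gradient (reference 1): Δ to 2 = (140, -110, +0.03), Δ to 3 = (45, -100, -0.03).
∂h/∂x = +0.0006961, ∂h/∂y = +0.0006133 (det = -9050).
|∇h| = √(0.0006961² + 0.0006133²) = 0.0009277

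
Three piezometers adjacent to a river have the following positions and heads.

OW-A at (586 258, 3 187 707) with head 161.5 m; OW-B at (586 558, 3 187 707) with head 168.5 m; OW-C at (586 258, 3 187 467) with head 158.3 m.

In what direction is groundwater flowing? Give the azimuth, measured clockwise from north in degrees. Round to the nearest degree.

∂h/∂x = (168.5 − 161.5) / (586558 − 586258) = +0.02333
∂h/∂y = (158.3 − 161.5) / (3187467 − 3187707) = +0.01333
Flow direction (−∇h) has components (-0.02333 E, -0.01333 N).
Azimuth = atan2(E, N) = atan2(-0.02333, -0.01333) = 240.3° ≈ 240°.

240°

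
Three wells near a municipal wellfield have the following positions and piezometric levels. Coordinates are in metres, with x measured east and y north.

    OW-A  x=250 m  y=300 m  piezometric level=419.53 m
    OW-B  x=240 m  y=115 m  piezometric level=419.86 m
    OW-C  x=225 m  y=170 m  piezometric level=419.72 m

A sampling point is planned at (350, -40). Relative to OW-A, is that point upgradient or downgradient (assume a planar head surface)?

upgradient

Taking OW-A as reference: OW-B−OW-A = (-10, -185, +0.33); OW-C−OW-A = (-25, -130, +0.19).
Solve a·Δx + b·Δy = Δh: det = (-10)·(-130) − (-25)·(-185) = -3325.
∂h/∂x = [(+0.33)·(-130) − (+0.19)·(-185)] / -3325 = +0.002331
∂h/∂y = [(-10)·(+0.19) − (-25)·(+0.33)] / -3325 = -0.001910
Head at (350, -40) = 419.53 + (+0.002331)·(100) + (-0.001910)·(-340) = 420.41 m.
That is higher than the 419.53 m at OW-A, so the point is upgradient.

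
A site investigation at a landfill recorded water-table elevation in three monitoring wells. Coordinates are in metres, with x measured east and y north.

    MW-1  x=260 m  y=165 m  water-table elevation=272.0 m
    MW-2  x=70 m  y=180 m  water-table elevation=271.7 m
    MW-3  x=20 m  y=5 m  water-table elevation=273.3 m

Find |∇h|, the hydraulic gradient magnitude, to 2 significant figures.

With h = a·x + b·y + c and MW-1 as origin, the differences give:
  (-190)·a + 15·b = -0.3
  (-240)·a + (-160)·b = +1.3
Eliminate b (×(-160) and ×15, subtract): 34000·a = 28.50 → a = ∂h/∂x = +0.0008382
Back-substitute: b = ∂h/∂y = -0.009382.
|∇h| = √(0.0008382² + -0.009382²) = 0.009419

0.0094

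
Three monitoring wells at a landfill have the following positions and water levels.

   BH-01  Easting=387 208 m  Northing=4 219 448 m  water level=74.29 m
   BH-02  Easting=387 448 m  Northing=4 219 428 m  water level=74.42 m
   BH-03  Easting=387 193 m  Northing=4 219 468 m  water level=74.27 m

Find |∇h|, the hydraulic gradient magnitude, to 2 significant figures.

0.00080

With h = a·x + b·y + c and BH-01 as origin, the differences give:
  240·a + (-20)·b = +0.13
  (-15)·a + 20·b = -0.02
Eliminate b (×20 and ×(-20), subtract): 4500·a = 2.200 → a = ∂h/∂x = +0.0004889
Back-substitute: b = ∂h/∂y = -0.0006333.
|∇h| = √(0.0004889² + -0.0006333²) = 0.0008001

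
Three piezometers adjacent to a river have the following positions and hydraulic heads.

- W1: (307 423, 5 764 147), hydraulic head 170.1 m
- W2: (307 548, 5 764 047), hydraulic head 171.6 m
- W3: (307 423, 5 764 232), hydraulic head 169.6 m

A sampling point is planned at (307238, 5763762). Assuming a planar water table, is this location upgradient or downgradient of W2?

With h = a·x + b·y + c and W1 as origin, the differences give:
  125·a + (-100)·b = +1.5
  0·a + 85·b = -0.5
Eliminate b (×85 and ×(-100), subtract): 10625·a = 77.50 → a = ∂h/∂x = +0.007294
Back-substitute: b = ∂h/∂y = -0.005882.
Head at (307238, 5763762) = 170.1 + (+0.007294)·(-185) + (-0.005882)·(-385) = 171.02 m.
That is lower than the 171.6 m at W2, so the point is downgradient.

downgradient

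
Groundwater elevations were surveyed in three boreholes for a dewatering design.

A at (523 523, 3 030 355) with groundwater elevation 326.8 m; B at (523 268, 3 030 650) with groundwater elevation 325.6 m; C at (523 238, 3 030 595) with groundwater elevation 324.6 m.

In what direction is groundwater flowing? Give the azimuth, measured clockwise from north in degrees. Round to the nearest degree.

Taking A as reference: B−A = (-255, 295, -1.2); C−A = (-285, 240, -2.2).
Determinant of the coordinate differences = (-255)·240 − (-285)·295 = 22875.
∂h/∂x = [(-1.2)·240 − (-2.2)·295] / 22875 = +0.01578
∂h/∂y = [(-255)·(-2.2) − (-285)·(-1.2)] / 22875 = +0.009574
Flow direction (−∇h) has components (-0.01578 E, -0.009574 N).
Azimuth = atan2(E, N) = atan2(-0.01578, -0.009574) = 238.8° ≈ 239°.

239°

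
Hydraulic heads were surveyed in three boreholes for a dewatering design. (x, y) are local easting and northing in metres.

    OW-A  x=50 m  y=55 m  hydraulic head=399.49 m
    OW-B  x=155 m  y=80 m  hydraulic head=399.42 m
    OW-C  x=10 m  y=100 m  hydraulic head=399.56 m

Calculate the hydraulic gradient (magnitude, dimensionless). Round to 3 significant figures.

0.00117

Differences from OW-A: to OW-B (Δx, Δy, Δh) = (105, 25, -0.07); to OW-C = (-40, 45, +0.07).
Solve a·Δx + b·Δy = Δh: det = 105·45 − (-40)·25 = 5725.
∂h/∂x = [(-0.07)·45 − (+0.07)·25] / 5725 = -0.0008559
∂h/∂y = [105·(+0.07) − (-40)·(-0.07)] / 5725 = +0.0007948
|∇h| = √(-0.0008559² + 0.0007948²) = 0.001168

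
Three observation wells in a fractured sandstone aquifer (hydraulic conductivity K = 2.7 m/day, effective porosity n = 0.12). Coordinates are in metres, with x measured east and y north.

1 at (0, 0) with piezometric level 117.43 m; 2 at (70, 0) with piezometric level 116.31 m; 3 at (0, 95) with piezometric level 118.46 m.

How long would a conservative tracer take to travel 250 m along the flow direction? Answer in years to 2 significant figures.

∂h/∂x = (116.31 − 117.43) / (70 − 0) = -0.01600
∂h/∂y = (118.46 − 117.43) / (95 − 0) = +0.01084
|∇h| = √(-0.01600² + 0.01084²) = 0.01933
Seepage velocity v = K·i/n = 2.7 × 0.01933 / 0.12 = 0.4349 m/day.
t = 250 / 0.4349 = 574.8 days = 1.57 years.

1.6 years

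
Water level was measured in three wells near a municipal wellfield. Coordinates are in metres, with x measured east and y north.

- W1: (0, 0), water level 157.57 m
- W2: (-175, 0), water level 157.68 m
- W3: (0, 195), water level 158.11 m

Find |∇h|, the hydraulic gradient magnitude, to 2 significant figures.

0.0028

∂h/∂x = (157.68 − 157.57) / (-175 − 0) = -0.0006286
∂h/∂y = (158.11 − 157.57) / (195 − 0) = +0.002769
|∇h| = √(-0.0006286² + 0.002769²) = 0.002839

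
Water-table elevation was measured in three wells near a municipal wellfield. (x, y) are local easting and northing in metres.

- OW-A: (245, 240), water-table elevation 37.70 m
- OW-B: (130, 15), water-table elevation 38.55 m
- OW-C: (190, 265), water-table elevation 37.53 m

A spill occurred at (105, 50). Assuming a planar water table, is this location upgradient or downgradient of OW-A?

Three-point gradient (reference OW-A): Δ to OW-B = (-115, -225, +0.85), Δ to OW-C = (-55, 25, -0.17).
∂h/∂x = +0.001115, ∂h/∂y = -0.004348 (det = -15250).
Head at (105, 50) = 37.70 + (+0.001115)·(-140) + (-0.004348)·(-190) = 38.37 m.
That is higher than the 37.70 m at OW-A, so the point is upgradient.

upgradient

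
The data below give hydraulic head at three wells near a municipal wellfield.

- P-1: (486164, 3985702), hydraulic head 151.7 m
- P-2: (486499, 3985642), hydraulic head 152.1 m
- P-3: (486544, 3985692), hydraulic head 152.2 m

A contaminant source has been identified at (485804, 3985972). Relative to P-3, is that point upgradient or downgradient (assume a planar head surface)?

Taking P-1 as reference: P-2−P-1 = (335, -60, +0.4); P-3−P-1 = (380, -10, +0.5).
Solve a·Δx + b·Δy = Δh: det = 335·(-10) − 380·(-60) = 19450.
∂h/∂x = [(+0.4)·(-10) − (+0.5)·(-60)] / 19450 = +0.001337
∂h/∂y = [335·(+0.5) − 380·(+0.4)] / 19450 = +0.0007969
Head at (485804, 3985972) = 151.7 + (+0.001337)·(-360) + (+0.0007969)·(270) = 151.43 m.
That is lower than the 152.2 m at P-3, so the point is downgradient.

downgradient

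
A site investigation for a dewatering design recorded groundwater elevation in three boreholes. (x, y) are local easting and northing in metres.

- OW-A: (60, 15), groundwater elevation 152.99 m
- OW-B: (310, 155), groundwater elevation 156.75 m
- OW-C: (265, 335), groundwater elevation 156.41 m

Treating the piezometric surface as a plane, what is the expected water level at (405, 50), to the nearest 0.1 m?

157.9 m

Differences from OW-A: to OW-B (Δx, Δy, Δh) = (250, 140, +3.76); to OW-C = (205, 320, +3.42).
Determinant of the coordinate differences = 250·320 − 205·140 = 51300.
∂h/∂x = [(+3.76)·320 − (+3.42)·140] / 51300 = +0.01412
∂h/∂y = [250·(+3.42) − 205·(+3.76)] / 51300 = +0.001641
h(405, 50) = 152.99 + (+0.01412)·(345) + (+0.001641)·(35) = 152.99 +4.872 +0.057 = 157.919 m.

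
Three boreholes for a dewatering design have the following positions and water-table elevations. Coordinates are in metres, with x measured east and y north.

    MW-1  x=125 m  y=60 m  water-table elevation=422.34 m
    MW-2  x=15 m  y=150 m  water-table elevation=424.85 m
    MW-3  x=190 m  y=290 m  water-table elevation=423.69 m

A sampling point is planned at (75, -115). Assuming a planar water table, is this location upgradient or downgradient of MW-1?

downgradient

With h = a·x + b·y + c and MW-1 as origin, the differences give:
  (-110)·a + 90·b = +2.51
  65·a + 230·b = +1.35
Eliminate b (×230 and ×90, subtract): -31150·a = 455.800 → a = ∂h/∂x = -0.01463
Back-substitute: b = ∂h/∂y = +0.01000.
Head at (75, -115) = 422.34 + (-0.01463)·(-50) + (+0.01000)·(-175) = 421.32 m.
That is lower than the 422.34 m at MW-1, so the point is downgradient.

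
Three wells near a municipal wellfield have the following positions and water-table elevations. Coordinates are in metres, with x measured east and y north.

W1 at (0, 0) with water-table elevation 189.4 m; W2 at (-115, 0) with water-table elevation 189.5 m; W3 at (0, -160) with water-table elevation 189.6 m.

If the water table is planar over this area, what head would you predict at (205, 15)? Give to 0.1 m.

189.2 m

∂h/∂x = (189.5 − 189.4) / (-115 − 0) = -0.0008696
∂h/∂y = (189.6 − 189.4) / (-160 − 0) = -0.001250
h(205, 15) = 189.4 + (-0.0008696)·(205) + (-0.001250)·(15) = 189.4 -0.178 -0.019 = 189.203 m.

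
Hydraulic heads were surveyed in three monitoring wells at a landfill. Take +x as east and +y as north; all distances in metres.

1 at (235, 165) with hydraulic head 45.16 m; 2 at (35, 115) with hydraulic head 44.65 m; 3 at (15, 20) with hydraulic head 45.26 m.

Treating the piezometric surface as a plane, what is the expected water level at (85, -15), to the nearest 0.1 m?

Differences from 1: to 2 (Δx, Δy, Δh) = (-200, -50, -0.51); to 3 = (-220, -145, +0.10).
Determinant of the coordinate differences = (-200)·(-145) − (-220)·(-50) = 18000.
∂h/∂x = [(-0.51)·(-145) − (+0.10)·(-50)] / 18000 = +0.004386
∂h/∂y = [(-200)·(+0.10) − (-220)·(-0.51)] / 18000 = -0.007344
h(85, -15) = 45.16 + (+0.004386)·(-150) + (-0.007344)·(-180) = 45.16 -0.658 +1.322 = 45.824 m.

45.8 m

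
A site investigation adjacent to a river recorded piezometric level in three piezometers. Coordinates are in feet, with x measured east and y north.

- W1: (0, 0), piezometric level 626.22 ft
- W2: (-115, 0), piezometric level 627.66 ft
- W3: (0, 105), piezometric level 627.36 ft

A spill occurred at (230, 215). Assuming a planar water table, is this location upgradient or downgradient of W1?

downgradient

∂h/∂x = (627.66 − 626.22) / (-115 − 0) = -0.01252
∂h/∂y = (627.36 − 626.22) / (105 − 0) = +0.01086
Head at (230, 215) = 626.22 + (-0.01252)·(230) + (+0.01086)·(215) = 625.67 ft.
That is lower than the 626.22 ft at W1, so the point is downgradient.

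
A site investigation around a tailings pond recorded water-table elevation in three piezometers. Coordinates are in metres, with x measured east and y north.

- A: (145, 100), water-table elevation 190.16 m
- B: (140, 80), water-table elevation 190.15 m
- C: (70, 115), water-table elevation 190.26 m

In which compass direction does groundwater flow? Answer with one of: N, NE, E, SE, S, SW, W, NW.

SE

With h = a·x + b·y + c and A as origin, the differences give:
  (-5)·a + (-20)·b = -0.01
  (-75)·a + 15·b = +0.10
Eliminate b (×15 and ×(-20), subtract): -1575·a = 1.850 → a = ∂h/∂x = -0.001175
Back-substitute: b = ∂h/∂y = +0.0007937.
Flow = −∇h = (+0.001175 east, -0.0007937 north), which points southeast.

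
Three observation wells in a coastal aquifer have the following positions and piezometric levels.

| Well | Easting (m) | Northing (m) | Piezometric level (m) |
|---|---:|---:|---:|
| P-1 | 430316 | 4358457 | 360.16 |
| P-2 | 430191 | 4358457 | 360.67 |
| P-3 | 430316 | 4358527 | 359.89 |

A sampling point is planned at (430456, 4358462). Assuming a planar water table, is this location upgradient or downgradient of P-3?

∂h/∂x = (360.67 − 360.16) / (430191 − 430316) = -0.004080
∂h/∂y = (359.89 − 360.16) / (4358527 − 4358457) = -0.003857
Head at (430456, 4358462) = 360.16 + (-0.004080)·(140) + (-0.003857)·(5) = 359.57 m.
That is lower than the 359.89 m at P-3, so the point is downgradient.

downgradient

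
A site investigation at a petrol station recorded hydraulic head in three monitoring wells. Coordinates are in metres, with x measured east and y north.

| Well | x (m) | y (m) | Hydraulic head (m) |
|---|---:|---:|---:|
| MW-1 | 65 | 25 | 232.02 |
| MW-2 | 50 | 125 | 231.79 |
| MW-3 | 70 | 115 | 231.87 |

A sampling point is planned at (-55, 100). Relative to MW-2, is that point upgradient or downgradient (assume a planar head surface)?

downgradient

Differences from MW-1: to MW-2 (Δx, Δy, Δh) = (-15, 100, -0.23); to MW-3 = (5, 90, -0.15).
Solve a·Δx + b·Δy = Δh: det = (-15)·90 − 5·100 = -1850.
∂h/∂x = [(-0.23)·90 − (-0.15)·100] / -1850 = +0.003081
∂h/∂y = [(-15)·(-0.15) − 5·(-0.23)] / -1850 = -0.001838
Head at (-55, 100) = 232.02 + (+0.003081)·(-120) + (-0.001838)·(75) = 231.51 m.
That is lower than the 231.79 m at MW-2, so the point is downgradient.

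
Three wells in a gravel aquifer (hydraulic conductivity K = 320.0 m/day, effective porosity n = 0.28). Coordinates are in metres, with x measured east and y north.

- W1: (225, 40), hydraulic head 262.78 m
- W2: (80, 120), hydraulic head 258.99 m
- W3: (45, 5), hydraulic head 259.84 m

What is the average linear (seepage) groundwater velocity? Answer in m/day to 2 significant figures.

Three-point gradient (reference W1): Δ to W2 = (-145, 80, -3.79), Δ to W3 = (-180, -35, -2.94).
∂h/∂x = +0.01889, ∂h/∂y = -0.01314 (det = 19475).
|∇h| = √(0.01889² + -0.01314²) = 0.02301
Seepage velocity v = K·i/n = 320.0 × 0.02301 / 0.28 = 26.3 m/day.

26 m/day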